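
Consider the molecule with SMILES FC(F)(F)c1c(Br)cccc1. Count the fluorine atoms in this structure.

3

Scan the SMILES for F atoms (remember two-letter symbols like Cl and Br are single atoms).
Fluorine count: 3.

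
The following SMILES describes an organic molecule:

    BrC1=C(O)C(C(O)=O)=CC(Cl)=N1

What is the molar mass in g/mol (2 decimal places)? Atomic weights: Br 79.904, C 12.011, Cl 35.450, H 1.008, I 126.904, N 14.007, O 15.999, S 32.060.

First, the molecular formula is C6H3BrClNO3 (counting implicit H from valence).
  Br: 1 × 79.904 = 79.904
  C: 6 × 12.011 = 72.066
  Cl: 1 × 35.450 = 35.450
  H: 3 × 1.008 = 3.024
  N: 1 × 14.007 = 14.007
  O: 3 × 15.999 = 47.997
Sum: 1×79.904 + 6×12.011 + 1×35.450 + 3×1.008 + 1×14.007 + 3×15.999 = 252.448 → 252.45 g/mol.

252.45 g/mol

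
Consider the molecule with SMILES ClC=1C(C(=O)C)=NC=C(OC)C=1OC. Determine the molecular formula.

C9H10ClNO3

Walk through each heavy atom and fill implicit hydrogens from standard valence (C 4, N 3, O 2, S 2, halogen 1):
  atom 1: Cl (halogen, monovalent) → 0 H
  atom 2: C, bond orders sum to 4 (valence 4) → 0 H
  atom 3: C, bond orders sum to 4 (valence 4) → 0 H
  atom 4: C, bond orders sum to 4 (valence 4) → 0 H
  atom 5: O, bond orders sum to 2 (valence 2) → 0 H
  atom 6: C, bond orders sum to 1 (valence 4) → 3 H
  atom 7: N, bond orders sum to 3 (valence 3) → 0 H
  atom 8: C, bond orders sum to 3 (valence 4) → 1 H
  atom 9: C, bond orders sum to 4 (valence 4) → 0 H
  atom 10: O, bond orders sum to 2 (valence 2) → 0 H
  atom 11: C, bond orders sum to 1 (valence 4) → 3 H
  atom 12: C, bond orders sum to 4 (valence 4) → 0 H
  atom 13: O, bond orders sum to 2 (valence 2) → 0 H
  atom 14: C, bond orders sum to 1 (valence 4) → 3 H
Totals → C:9, H:10, Cl:1, N:1, O:3.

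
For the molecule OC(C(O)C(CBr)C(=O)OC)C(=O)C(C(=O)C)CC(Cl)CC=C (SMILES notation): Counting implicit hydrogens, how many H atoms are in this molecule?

Walk through each heavy atom and fill implicit hydrogens from standard valence (C 4, N 3, O 2, S 2, halogen 1):
  atom 1: O, bond orders sum to 1 (valence 2) → 1 H
  atom 2: C, bond orders sum to 3 (valence 4) → 1 H
  atom 3: C, bond orders sum to 3 (valence 4) → 1 H
  atom 4: O, bond orders sum to 1 (valence 2) → 1 H
  atom 5: C, bond orders sum to 3 (valence 4) → 1 H
  atom 6: C, bond orders sum to 2 (valence 4) → 2 H
  atom 7: Br (halogen, monovalent) → 0 H
  atom 8: C, bond orders sum to 4 (valence 4) → 0 H
  atom 9: O, bond orders sum to 2 (valence 2) → 0 H
  atom 10: O, bond orders sum to 2 (valence 2) → 0 H
  atom 11: C, bond orders sum to 1 (valence 4) → 3 H
  atom 12: C, bond orders sum to 4 (valence 4) → 0 H
  atom 13: O, bond orders sum to 2 (valence 2) → 0 H
  atom 14: C, bond orders sum to 3 (valence 4) → 1 H
  atom 15: C, bond orders sum to 4 (valence 4) → 0 H
  atom 16: O, bond orders sum to 2 (valence 2) → 0 H
  atom 17: C, bond orders sum to 1 (valence 4) → 3 H
  atom 18: C, bond orders sum to 2 (valence 4) → 2 H
  atom 19: C, bond orders sum to 3 (valence 4) → 1 H
  atom 20: Cl (halogen, monovalent) → 0 H
  atom 21: C, bond orders sum to 2 (valence 4) → 2 H
  atom 22: C, bond orders sum to 3 (valence 4) → 1 H
  atom 23: C, bond orders sum to 2 (valence 4) → 2 H
Total hydrogens: 22.

22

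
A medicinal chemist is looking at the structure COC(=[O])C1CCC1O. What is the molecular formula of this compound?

Walk through each heavy atom and fill implicit hydrogens from standard valence (C 4, N 3, O 2, S 2, halogen 1):
  atom 1: C, bond orders sum to 1 (valence 4) → 3 H
  atom 2: O, bond orders sum to 2 (valence 2) → 0 H
  atom 3: C, bond orders sum to 4 (valence 4) → 0 H
  atom 4: O with explicit H count 0
  atom 5: C, bond orders sum to 3 (valence 4) → 1 H
  atom 6: C, bond orders sum to 2 (valence 4) → 2 H
  atom 7: C, bond orders sum to 2 (valence 4) → 2 H
  atom 8: C, bond orders sum to 3 (valence 4) → 1 H
  atom 9: O, bond orders sum to 1 (valence 2) → 1 H
Totals → C:6, H:10, O:3.

C6H10O3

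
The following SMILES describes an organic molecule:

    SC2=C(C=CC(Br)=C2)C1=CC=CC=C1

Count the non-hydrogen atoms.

14

Every atom symbol written in the SMILES (organic subset) is one heavy atom; implicit H are not written.
Heavy atoms by element → Br:1, C:12, S:1.
Total: 14.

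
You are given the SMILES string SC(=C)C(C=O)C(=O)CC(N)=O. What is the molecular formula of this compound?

Walk through each heavy atom and fill implicit hydrogens from standard valence (C 4, N 3, O 2, S 2, halogen 1):
  atom 1: S, bond orders sum to 1 (valence 2) → 1 H
  atom 2: C, bond orders sum to 4 (valence 4) → 0 H
  atom 3: C, bond orders sum to 2 (valence 4) → 2 H
  atom 4: C, bond orders sum to 3 (valence 4) → 1 H
  atom 5: C, bond orders sum to 3 (valence 4) → 1 H
  atom 6: O, bond orders sum to 2 (valence 2) → 0 H
  atom 7: C, bond orders sum to 4 (valence 4) → 0 H
  atom 8: O, bond orders sum to 2 (valence 2) → 0 H
  atom 9: C, bond orders sum to 2 (valence 4) → 2 H
  atom 10: C, bond orders sum to 4 (valence 4) → 0 H
  atom 11: N, bond orders sum to 1 (valence 3) → 2 H
  atom 12: O, bond orders sum to 2 (valence 2) → 0 H
Totals → C:7, H:9, N:1, O:3, S:1.

C7H9NO3S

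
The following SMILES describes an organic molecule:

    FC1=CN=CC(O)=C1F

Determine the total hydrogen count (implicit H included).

3

Walk through each heavy atom and fill implicit hydrogens from standard valence (C 4, N 3, O 2, S 2, halogen 1):
  atom 1: F (halogen, monovalent) → 0 H
  atom 2: C, bond orders sum to 4 (valence 4) → 0 H
  atom 3: C, bond orders sum to 3 (valence 4) → 1 H
  atom 4: N, bond orders sum to 3 (valence 3) → 0 H
  atom 5: C, bond orders sum to 3 (valence 4) → 1 H
  atom 6: C, bond orders sum to 4 (valence 4) → 0 H
  atom 7: O, bond orders sum to 1 (valence 2) → 1 H
  atom 8: C, bond orders sum to 4 (valence 4) → 0 H
  atom 9: F (halogen, monovalent) → 0 H
Total hydrogens: 3.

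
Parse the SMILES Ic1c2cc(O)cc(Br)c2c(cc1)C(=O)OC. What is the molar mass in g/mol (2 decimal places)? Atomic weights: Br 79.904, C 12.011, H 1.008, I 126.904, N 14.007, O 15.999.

First, the molecular formula is C12H8BrIO3 (counting implicit H from valence).
  Br: 1 × 79.904 = 79.904
  C: 12 × 12.011 = 144.132
  H: 8 × 1.008 = 8.064
  I: 1 × 126.904 = 126.904
  O: 3 × 15.999 = 47.997
Sum: 1×79.904 + 12×12.011 + 8×1.008 + 1×126.904 + 3×15.999 = 407.001 → 407.00 g/mol.

407.00 g/mol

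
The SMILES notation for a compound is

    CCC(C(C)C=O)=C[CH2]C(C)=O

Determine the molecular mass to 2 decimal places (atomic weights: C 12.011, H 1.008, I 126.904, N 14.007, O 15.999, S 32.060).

First, the molecular formula is C10H16O2 (counting implicit H from valence).
  C: 10 × 12.011 = 120.110
  H: 16 × 1.008 = 16.128
  O: 2 × 15.999 = 31.998
Sum: 10×12.011 + 16×1.008 + 2×15.999 = 168.236 → 168.24 g/mol.

168.24 g/mol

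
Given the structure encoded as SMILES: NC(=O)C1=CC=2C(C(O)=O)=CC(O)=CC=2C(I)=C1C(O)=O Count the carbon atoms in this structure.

Count every carbon token in the SMILES (each C, including those in ring-closure positions and inside branches).
Carbon count: 13.

13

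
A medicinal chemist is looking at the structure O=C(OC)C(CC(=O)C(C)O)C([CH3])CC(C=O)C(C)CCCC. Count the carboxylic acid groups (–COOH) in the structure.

0

Scan the SMILES for the carboxylic acid motif — none present.
Groups that are present: 1 aldehyde, 1 ester, 1 hydroxyl, 1 ketone.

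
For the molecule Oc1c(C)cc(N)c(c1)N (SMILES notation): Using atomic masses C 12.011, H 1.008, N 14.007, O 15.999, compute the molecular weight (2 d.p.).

138.17 g/mol

First, the molecular formula is C7H10N2O (counting implicit H from valence).
  C: 7 × 12.011 = 84.077
  H: 10 × 1.008 = 10.080
  N: 2 × 14.007 = 28.014
  O: 1 × 15.999 = 15.999
Sum: 7×12.011 + 10×1.008 + 2×14.007 + 1×15.999 = 138.170 → 138.17 g/mol.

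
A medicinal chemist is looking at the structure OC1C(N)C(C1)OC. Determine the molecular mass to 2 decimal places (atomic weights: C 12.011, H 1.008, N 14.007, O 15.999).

First, the molecular formula is C5H11NO2 (counting implicit H from valence).
  C: 5 × 12.011 = 60.055
  H: 11 × 1.008 = 11.088
  N: 1 × 14.007 = 14.007
  O: 2 × 15.999 = 31.998
Sum: 5×12.011 + 11×1.008 + 1×14.007 + 2×15.999 = 117.148 → 117.15 g/mol.

117.15 g/mol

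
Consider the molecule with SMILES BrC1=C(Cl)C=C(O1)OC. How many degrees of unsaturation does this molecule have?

Degree of unsaturation = (number of rings) + (number of π bonds).
Ring closures in the SMILES: 1.
π bonds: 2 double bonds (each 1 DoU) → 2 DoU from unsaturation.
Total DoU = 1 + 2 = 3.

3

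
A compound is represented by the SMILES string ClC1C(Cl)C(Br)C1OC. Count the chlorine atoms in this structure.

Scan the SMILES for Cl atoms (remember two-letter symbols like Cl and Br are single atoms).
Chlorine count: 2.

2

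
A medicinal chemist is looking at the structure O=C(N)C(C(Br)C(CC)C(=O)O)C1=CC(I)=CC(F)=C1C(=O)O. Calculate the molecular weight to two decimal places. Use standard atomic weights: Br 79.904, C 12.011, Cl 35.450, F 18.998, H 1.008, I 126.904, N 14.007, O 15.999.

502.07 g/mol

First, the molecular formula is C14H14BrFINO5 (counting implicit H from valence).
  Br: 1 × 79.904 = 79.904
  C: 14 × 12.011 = 168.154
  F: 1 × 18.998 = 18.998
  H: 14 × 1.008 = 14.112
  I: 1 × 126.904 = 126.904
  N: 1 × 14.007 = 14.007
  O: 5 × 15.999 = 79.995
Sum: 1×79.904 + 14×12.011 + 1×18.998 + 14×1.008 + 1×126.904 + 1×14.007 + 5×15.999 = 502.074 → 502.07 g/mol.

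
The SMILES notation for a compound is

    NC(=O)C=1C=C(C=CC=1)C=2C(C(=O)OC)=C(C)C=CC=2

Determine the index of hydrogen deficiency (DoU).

10

Degree of unsaturation = (number of rings) + (number of π bonds).
Ring closures in the SMILES: 2.
π bonds: 8 double bonds (each 1 DoU) → 8 DoU from unsaturation.
Total DoU = 2 + 8 = 10.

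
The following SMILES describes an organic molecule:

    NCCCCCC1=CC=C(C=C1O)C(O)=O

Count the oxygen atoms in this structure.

3

Scan the SMILES for O atoms (remember two-letter symbols like Cl and Br are single atoms).
Oxygen count: 3.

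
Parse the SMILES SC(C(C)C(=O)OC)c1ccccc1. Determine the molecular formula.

C11H14O2S

Walk through each heavy atom and fill implicit hydrogens from standard valence (C 4, N 3, O 2, S 2, halogen 1); for lowercase aromatic atoms, an aromatic c carries 1 H when it has two neighbours and 0 H with three, and aromatic n carries 0 H:
  atom 1: S, bond orders sum to 1 (valence 2) → 1 H
  atom 2: C, bond orders sum to 3 (valence 4) → 1 H
  atom 3: C, bond orders sum to 3 (valence 4) → 1 H
  atom 4: C, bond orders sum to 1 (valence 4) → 3 H
  atom 5: C, bond orders sum to 4 (valence 4) → 0 H
  atom 6: O, bond orders sum to 2 (valence 2) → 0 H
  atom 7: O, bond orders sum to 2 (valence 2) → 0 H
  atom 8: C, bond orders sum to 1 (valence 4) → 3 H
  atom 9: aromatic c, 3 neighbours → 0 H
  atom 10: aromatic c, 2 neighbours → 1 H
  atom 11: aromatic c, 2 neighbours → 1 H
  atom 12: aromatic c, 2 neighbours → 1 H
  atom 13: aromatic c, 2 neighbours → 1 H
  atom 14: aromatic c, 2 neighbours → 1 H
Totals → C:11, H:14, O:2, S:1.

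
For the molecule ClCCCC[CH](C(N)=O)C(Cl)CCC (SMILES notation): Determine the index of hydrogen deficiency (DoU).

1

Degree of unsaturation = (number of rings) + (number of π bonds).
Ring closures in the SMILES: 0.
π bonds: 1 double bond (each 1 DoU) → 1 DoU from unsaturation.
Total DoU = 0 + 1 = 1.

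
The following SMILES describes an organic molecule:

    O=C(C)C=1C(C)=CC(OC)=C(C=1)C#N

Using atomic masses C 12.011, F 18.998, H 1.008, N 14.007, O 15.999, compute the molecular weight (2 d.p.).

189.21 g/mol

First, the molecular formula is C11H11NO2 (counting implicit H from valence).
  C: 11 × 12.011 = 132.121
  H: 11 × 1.008 = 11.088
  N: 1 × 14.007 = 14.007
  O: 2 × 15.999 = 31.998
Sum: 11×12.011 + 11×1.008 + 1×14.007 + 2×15.999 = 189.214 → 189.21 g/mol.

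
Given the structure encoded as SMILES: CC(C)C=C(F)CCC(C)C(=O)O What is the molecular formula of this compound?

Walk through each heavy atom and fill implicit hydrogens from standard valence (C 4, N 3, O 2, S 2, halogen 1):
  atom 1: C, bond orders sum to 1 (valence 4) → 3 H
  atom 2: C, bond orders sum to 3 (valence 4) → 1 H
  atom 3: C, bond orders sum to 1 (valence 4) → 3 H
  atom 4: C, bond orders sum to 3 (valence 4) → 1 H
  atom 5: C, bond orders sum to 4 (valence 4) → 0 H
  atom 6: F (halogen, monovalent) → 0 H
  atom 7: C, bond orders sum to 2 (valence 4) → 2 H
  atom 8: C, bond orders sum to 2 (valence 4) → 2 H
  atom 9: C, bond orders sum to 3 (valence 4) → 1 H
  atom 10: C, bond orders sum to 1 (valence 4) → 3 H
  atom 11: C, bond orders sum to 4 (valence 4) → 0 H
  atom 12: O, bond orders sum to 2 (valence 2) → 0 H
  atom 13: O, bond orders sum to 1 (valence 2) → 1 H
Totals → C:10, H:17, F:1, O:2.
In Hill order: C10H17FO2.

C10H17FO2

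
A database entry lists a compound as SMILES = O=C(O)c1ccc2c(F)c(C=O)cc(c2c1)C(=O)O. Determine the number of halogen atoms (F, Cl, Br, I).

Halogen atoms appear at heavy-atom position 9 (1×F).
Other groups present: 1 aldehyde, 2 carboxylic acid.
Halogen count: 1.

1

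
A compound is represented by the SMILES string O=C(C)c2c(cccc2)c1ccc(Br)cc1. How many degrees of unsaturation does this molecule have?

9

Molecular formula: C14H11BrO.
DoU = (2C + 2 + N − H − X) / 2, where X is the halogen count and O/S are ignored.
    = (2·14 + 2 + 0 − 11 − 1) / 2 = 18 / 2 = 9.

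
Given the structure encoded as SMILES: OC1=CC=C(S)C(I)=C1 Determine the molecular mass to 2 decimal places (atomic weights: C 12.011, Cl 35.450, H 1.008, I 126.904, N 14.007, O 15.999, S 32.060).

252.07 g/mol

First, the molecular formula is C6H5IOS (counting implicit H from valence).
  C: 6 × 12.011 = 72.066
  H: 5 × 1.008 = 5.040
  I: 1 × 126.904 = 126.904
  O: 1 × 15.999 = 15.999
  S: 1 × 32.060 = 32.060
Sum: 6×12.011 + 5×1.008 + 1×126.904 + 1×15.999 + 1×32.060 = 252.069 → 252.07 g/mol.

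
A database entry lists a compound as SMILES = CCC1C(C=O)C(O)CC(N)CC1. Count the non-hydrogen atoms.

Every atom symbol written in the SMILES (organic subset) is one heavy atom; implicit H are not written.
Heavy atoms by element → C:10, N:1, O:2.
Total: 13.

13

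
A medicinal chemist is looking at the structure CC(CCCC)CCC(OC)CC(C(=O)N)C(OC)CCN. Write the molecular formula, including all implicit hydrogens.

Walk through each heavy atom and fill implicit hydrogens from standard valence (C 4, N 3, O 2, S 2, halogen 1):
  atom 1: C, bond orders sum to 1 (valence 4) → 3 H
  atom 2: C, bond orders sum to 3 (valence 4) → 1 H
  atom 3: C, bond orders sum to 2 (valence 4) → 2 H
  atom 4: C, bond orders sum to 2 (valence 4) → 2 H
  atom 5: C, bond orders sum to 2 (valence 4) → 2 H
  atom 6: C, bond orders sum to 1 (valence 4) → 3 H
  atom 7: C, bond orders sum to 2 (valence 4) → 2 H
  atom 8: C, bond orders sum to 2 (valence 4) → 2 H
  atom 9: C, bond orders sum to 3 (valence 4) → 1 H
  atom 10: O, bond orders sum to 2 (valence 2) → 0 H
  atom 11: C, bond orders sum to 1 (valence 4) → 3 H
  atom 12: C, bond orders sum to 2 (valence 4) → 2 H
  atom 13: C, bond orders sum to 3 (valence 4) → 1 H
  atom 14: C, bond orders sum to 4 (valence 4) → 0 H
  atom 15: O, bond orders sum to 2 (valence 2) → 0 H
  atom 16: N, bond orders sum to 1 (valence 3) → 2 H
  atom 17: C, bond orders sum to 3 (valence 4) → 1 H
  atom 18: O, bond orders sum to 2 (valence 2) → 0 H
  atom 19: C, bond orders sum to 1 (valence 4) → 3 H
  atom 20: C, bond orders sum to 2 (valence 4) → 2 H
  atom 21: C, bond orders sum to 2 (valence 4) → 2 H
  atom 22: N, bond orders sum to 1 (valence 3) → 2 H
Totals → C:17, H:36, N:2, O:3.

C17H36N2O3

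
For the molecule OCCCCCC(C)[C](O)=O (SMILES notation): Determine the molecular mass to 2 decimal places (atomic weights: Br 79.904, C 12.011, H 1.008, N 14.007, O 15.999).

160.21 g/mol

First, the molecular formula is C8H16O3 (counting implicit H from valence).
  C: 8 × 12.011 = 96.088
  H: 16 × 1.008 = 16.128
  O: 3 × 15.999 = 47.997
Sum: 8×12.011 + 16×1.008 + 3×15.999 = 160.213 → 160.21 g/mol.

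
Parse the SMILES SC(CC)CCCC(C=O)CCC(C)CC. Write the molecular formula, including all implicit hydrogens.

C14H28OS

Walk through each heavy atom and fill implicit hydrogens from standard valence (C 4, N 3, O 2, S 2, halogen 1):
  atom 1: S, bond orders sum to 1 (valence 2) → 1 H
  atom 2: C, bond orders sum to 3 (valence 4) → 1 H
  atom 3: C, bond orders sum to 2 (valence 4) → 2 H
  atom 4: C, bond orders sum to 1 (valence 4) → 3 H
  atom 5: C, bond orders sum to 2 (valence 4) → 2 H
  atom 6: C, bond orders sum to 2 (valence 4) → 2 H
  atom 7: C, bond orders sum to 2 (valence 4) → 2 H
  atom 8: C, bond orders sum to 3 (valence 4) → 1 H
  atom 9: C, bond orders sum to 3 (valence 4) → 1 H
  atom 10: O, bond orders sum to 2 (valence 2) → 0 H
  atom 11: C, bond orders sum to 2 (valence 4) → 2 H
  atom 12: C, bond orders sum to 2 (valence 4) → 2 H
  atom 13: C, bond orders sum to 3 (valence 4) → 1 H
  atom 14: C, bond orders sum to 1 (valence 4) → 3 H
  atom 15: C, bond orders sum to 2 (valence 4) → 2 H
  atom 16: C, bond orders sum to 1 (valence 4) → 3 H
Totals → C:14, H:28, O:1, S:1.
In Hill order: C14H28OS.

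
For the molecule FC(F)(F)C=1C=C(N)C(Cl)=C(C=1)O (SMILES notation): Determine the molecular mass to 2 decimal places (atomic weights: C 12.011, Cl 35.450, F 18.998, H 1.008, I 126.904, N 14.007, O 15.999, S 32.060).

First, the molecular formula is C7H5ClF3NO (counting implicit H from valence).
  C: 7 × 12.011 = 84.077
  Cl: 1 × 35.450 = 35.450
  F: 3 × 18.998 = 56.994
  H: 5 × 1.008 = 5.040
  N: 1 × 14.007 = 14.007
  O: 1 × 15.999 = 15.999
Sum: 7×12.011 + 1×35.450 + 3×18.998 + 5×1.008 + 1×14.007 + 1×15.999 = 211.567 → 211.57 g/mol.

211.57 g/mol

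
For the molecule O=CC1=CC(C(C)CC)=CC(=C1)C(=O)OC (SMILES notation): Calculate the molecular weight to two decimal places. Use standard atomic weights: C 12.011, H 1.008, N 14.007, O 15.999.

First, the molecular formula is C13H16O3 (counting implicit H from valence).
  C: 13 × 12.011 = 156.143
  H: 16 × 1.008 = 16.128
  O: 3 × 15.999 = 47.997
Sum: 13×12.011 + 16×1.008 + 3×15.999 = 220.268 → 220.27 g/mol.

220.27 g/mol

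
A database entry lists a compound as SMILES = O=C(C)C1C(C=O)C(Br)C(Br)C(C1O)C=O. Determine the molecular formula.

C10H12Br2O4

Walk through each heavy atom and fill implicit hydrogens from standard valence (C 4, N 3, O 2, S 2, halogen 1):
  atom 1: O, bond orders sum to 2 (valence 2) → 0 H
  atom 2: C, bond orders sum to 4 (valence 4) → 0 H
  atom 3: C, bond orders sum to 1 (valence 4) → 3 H
  atom 4: C, bond orders sum to 3 (valence 4) → 1 H
  atom 5: C, bond orders sum to 3 (valence 4) → 1 H
  atom 6: C, bond orders sum to 3 (valence 4) → 1 H
  atom 7: O, bond orders sum to 2 (valence 2) → 0 H
  atom 8: C, bond orders sum to 3 (valence 4) → 1 H
  atom 9: Br (halogen, monovalent) → 0 H
  atom 10: C, bond orders sum to 3 (valence 4) → 1 H
  atom 11: Br (halogen, monovalent) → 0 H
  atom 12: C, bond orders sum to 3 (valence 4) → 1 H
  atom 13: C, bond orders sum to 3 (valence 4) → 1 H
  atom 14: O, bond orders sum to 1 (valence 2) → 1 H
  atom 15: C, bond orders sum to 3 (valence 4) → 1 H
  atom 16: O, bond orders sum to 2 (valence 2) → 0 H
Totals → C:10, H:12, Br:2, O:4.
In Hill order: C10H12Br2O4.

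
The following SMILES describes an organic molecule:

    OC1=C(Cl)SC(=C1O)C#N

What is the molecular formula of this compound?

Walk through each heavy atom and fill implicit hydrogens from standard valence (C 4, N 3, O 2, S 2, halogen 1):
  atom 1: O, bond orders sum to 1 (valence 2) → 1 H
  atom 2: C, bond orders sum to 4 (valence 4) → 0 H
  atom 3: C, bond orders sum to 4 (valence 4) → 0 H
  atom 4: Cl (halogen, monovalent) → 0 H
  atom 5: S, bond orders sum to 2 (valence 2) → 0 H
  atom 6: C, bond orders sum to 4 (valence 4) → 0 H
  atom 7: C, bond orders sum to 4 (valence 4) → 0 H
  atom 8: O, bond orders sum to 1 (valence 2) → 1 H
  atom 9: C, bond orders sum to 4 (valence 4) → 0 H
  atom 10: N, bond orders sum to 3 (valence 3) → 0 H
Totals → C:5, H:2, Cl:1, N:1, O:2, S:1.
In Hill order: C5H2ClNO2S.

C5H2ClNO2S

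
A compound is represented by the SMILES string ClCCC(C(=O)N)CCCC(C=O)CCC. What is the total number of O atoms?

2

Scan the SMILES for O atoms (remember two-letter symbols like Cl and Br are single atoms).
Oxygen count: 2.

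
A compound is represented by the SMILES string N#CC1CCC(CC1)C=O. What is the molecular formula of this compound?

C8H11NO

Walk through each heavy atom and fill implicit hydrogens from standard valence (C 4, N 3, O 2, S 2, halogen 1):
  atom 1: N, bond orders sum to 3 (valence 3) → 0 H
  atom 2: C, bond orders sum to 4 (valence 4) → 0 H
  atom 3: C, bond orders sum to 3 (valence 4) → 1 H
  atom 4: C, bond orders sum to 2 (valence 4) → 2 H
  atom 5: C, bond orders sum to 2 (valence 4) → 2 H
  atom 6: C, bond orders sum to 3 (valence 4) → 1 H
  atom 7: C, bond orders sum to 2 (valence 4) → 2 H
  atom 8: C, bond orders sum to 2 (valence 4) → 2 H
  atom 9: C, bond orders sum to 3 (valence 4) → 1 H
  atom 10: O, bond orders sum to 2 (valence 2) → 0 H
Totals → C:8, H:11, N:1, O:1.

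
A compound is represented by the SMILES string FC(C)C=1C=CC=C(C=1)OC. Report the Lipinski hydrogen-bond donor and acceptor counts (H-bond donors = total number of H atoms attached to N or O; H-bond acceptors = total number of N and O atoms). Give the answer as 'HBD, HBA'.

Donors: find every N or O and count the H atoms it carries.
  atom 10 (O): bond orders sum to 2 → 0 H
Lipinski HBD = 0.
Acceptors: N atoms = 0, O atoms = 1 → HBA = 1.

0, 1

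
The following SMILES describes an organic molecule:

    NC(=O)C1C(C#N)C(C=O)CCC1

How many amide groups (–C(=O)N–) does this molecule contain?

The amide motif appears at heavy-atom position 2 in the SMILES.
Other groups present: 1 aldehyde, 1 nitrile.
Amide count: 1.

1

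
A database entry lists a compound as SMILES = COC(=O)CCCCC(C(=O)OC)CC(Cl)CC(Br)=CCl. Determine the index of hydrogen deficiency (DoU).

Molecular formula: C14H21BrCl2O4.
DoU = (2C + 2 + N − H − X) / 2, where X is the halogen count and O/S are ignored.
    = (2·14 + 2 + 0 − 21 − 3) / 2 = 6 / 2 = 3.

3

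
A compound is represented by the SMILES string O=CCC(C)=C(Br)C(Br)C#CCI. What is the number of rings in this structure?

In SMILES, each pair of matching ring-closure digits denotes one ring-closing bond; the number of such bonds equals the number of independent rings.
Ring-closure bonds here: 0.

0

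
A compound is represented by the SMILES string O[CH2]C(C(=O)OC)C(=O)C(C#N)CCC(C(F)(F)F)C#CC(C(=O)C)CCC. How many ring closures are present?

In SMILES, each pair of matching ring-closure digits denotes one ring-closing bond; the number of such bonds equals the number of independent rings.
Ring-closure bonds here: 0.

0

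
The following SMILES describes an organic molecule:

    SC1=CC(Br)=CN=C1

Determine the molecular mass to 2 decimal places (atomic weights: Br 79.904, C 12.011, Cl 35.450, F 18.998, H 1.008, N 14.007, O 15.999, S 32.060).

190.06 g/mol

First, the molecular formula is C5H4BrNS (counting implicit H from valence).
  Br: 1 × 79.904 = 79.904
  C: 5 × 12.011 = 60.055
  H: 4 × 1.008 = 4.032
  N: 1 × 14.007 = 14.007
  S: 1 × 32.060 = 32.060
Sum: 1×79.904 + 5×12.011 + 4×1.008 + 1×14.007 + 1×32.060 = 190.058 → 190.06 g/mol.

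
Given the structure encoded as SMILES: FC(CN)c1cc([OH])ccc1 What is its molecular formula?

Walk through each heavy atom and fill implicit hydrogens from standard valence (C 4, N 3, O 2, S 2, halogen 1); for lowercase aromatic atoms, an aromatic c carries 1 H when it has two neighbours and 0 H with three, and aromatic n carries 0 H:
  atom 1: F (halogen, monovalent) → 0 H
  atom 2: C, bond orders sum to 3 (valence 4) → 1 H
  atom 3: C, bond orders sum to 2 (valence 4) → 2 H
  atom 4: N, bond orders sum to 1 (valence 3) → 2 H
  atom 5: aromatic c, 3 neighbours → 0 H
  atom 6: aromatic c, 2 neighbours → 1 H
  atom 7: aromatic c, 3 neighbours → 0 H
  atom 8: O with explicit H count 1
  atom 9: aromatic c, 2 neighbours → 1 H
  atom 10: aromatic c, 2 neighbours → 1 H
  atom 11: aromatic c, 2 neighbours → 1 H
Totals → C:8, H:10, F:1, N:1, O:1.

C8H10FNO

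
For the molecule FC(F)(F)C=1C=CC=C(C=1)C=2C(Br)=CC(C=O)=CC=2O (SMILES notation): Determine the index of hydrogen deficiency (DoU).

Molecular formula: C14H8BrF3O2.
DoU = (2C + 2 + N − H − X) / 2, where X is the halogen count and O/S are ignored.
    = (2·14 + 2 + 0 − 8 − 4) / 2 = 18 / 2 = 9.

9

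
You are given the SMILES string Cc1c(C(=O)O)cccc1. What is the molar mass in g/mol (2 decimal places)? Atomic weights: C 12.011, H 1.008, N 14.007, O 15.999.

First, the molecular formula is C8H8O2 (counting implicit H from valence).
  C: 8 × 12.011 = 96.088
  H: 8 × 1.008 = 8.064
  O: 2 × 15.999 = 31.998
Sum: 8×12.011 + 8×1.008 + 2×15.999 = 136.150 → 136.15 g/mol.

136.15 g/mol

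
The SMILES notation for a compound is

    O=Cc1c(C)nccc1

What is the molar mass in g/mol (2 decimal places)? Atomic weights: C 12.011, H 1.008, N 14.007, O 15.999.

121.14 g/mol

First, the molecular formula is C7H7NO (counting implicit H from valence).
  C: 7 × 12.011 = 84.077
  H: 7 × 1.008 = 7.056
  N: 1 × 14.007 = 14.007
  O: 1 × 15.999 = 15.999
Sum: 7×12.011 + 7×1.008 + 1×14.007 + 1×15.999 = 121.139 → 121.14 g/mol.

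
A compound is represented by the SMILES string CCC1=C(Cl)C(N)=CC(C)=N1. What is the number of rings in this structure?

In SMILES, each pair of matching ring-closure digits denotes one ring-closing bond; the number of such bonds equals the number of independent rings.
Ring-closure bonds here: 1.

1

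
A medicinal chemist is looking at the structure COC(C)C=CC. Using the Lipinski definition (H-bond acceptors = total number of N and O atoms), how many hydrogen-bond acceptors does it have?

N atoms: 0; O atoms: 1.
Lipinski HBA = 0 + 1 = 1.

1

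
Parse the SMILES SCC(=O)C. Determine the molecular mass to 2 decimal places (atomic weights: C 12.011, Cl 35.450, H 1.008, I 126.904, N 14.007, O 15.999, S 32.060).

90.14 g/mol

First, the molecular formula is C3H6OS (counting implicit H from valence).
  C: 3 × 12.011 = 36.033
  H: 6 × 1.008 = 6.048
  O: 1 × 15.999 = 15.999
  S: 1 × 32.060 = 32.060
Sum: 3×12.011 + 6×1.008 + 1×15.999 + 1×32.060 = 90.140 → 90.14 g/mol.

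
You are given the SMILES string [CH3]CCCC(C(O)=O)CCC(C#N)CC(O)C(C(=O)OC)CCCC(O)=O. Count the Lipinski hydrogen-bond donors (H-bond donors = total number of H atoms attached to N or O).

3

Donors: find every N or O and count the H atoms it carries.
  atom 7 (O): bond orders sum to 1 → 1 H
  atom 8 (O): bond orders sum to 2 → 0 H
  atom 13 (N): bond orders sum to 3 → 0 H
  atom 16 (O): bond orders sum to 1 → 1 H
  atom 19 (O): bond orders sum to 2 → 0 H
  atom 20 (O): bond orders sum to 2 → 0 H
  atom 26 (O): bond orders sum to 1 → 1 H
  atom 27 (O): bond orders sum to 2 → 0 H
Lipinski HBD = 3.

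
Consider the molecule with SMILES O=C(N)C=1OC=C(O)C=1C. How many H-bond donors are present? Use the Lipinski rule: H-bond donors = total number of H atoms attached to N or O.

3

Donors: find every N or O and count the H atoms it carries.
  atom 1 (O): bond orders sum to 2 → 0 H
  atom 3 (N): bond orders sum to 1 → 2 H
  atom 5 (O): bond orders sum to 2 → 0 H
  atom 8 (O): bond orders sum to 1 → 1 H
Lipinski HBD = 3.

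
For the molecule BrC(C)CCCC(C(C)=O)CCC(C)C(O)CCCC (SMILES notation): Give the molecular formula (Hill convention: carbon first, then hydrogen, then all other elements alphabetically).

Walk through each heavy atom and fill implicit hydrogens from standard valence (C 4, N 3, O 2, S 2, halogen 1):
  atom 1: Br (halogen, monovalent) → 0 H
  atom 2: C, bond orders sum to 3 (valence 4) → 1 H
  atom 3: C, bond orders sum to 1 (valence 4) → 3 H
  atom 4: C, bond orders sum to 2 (valence 4) → 2 H
  atom 5: C, bond orders sum to 2 (valence 4) → 2 H
  atom 6: C, bond orders sum to 2 (valence 4) → 2 H
  atom 7: C, bond orders sum to 3 (valence 4) → 1 H
  atom 8: C, bond orders sum to 4 (valence 4) → 0 H
  atom 9: C, bond orders sum to 1 (valence 4) → 3 H
  atom 10: O, bond orders sum to 2 (valence 2) → 0 H
  atom 11: C, bond orders sum to 2 (valence 4) → 2 H
  atom 12: C, bond orders sum to 2 (valence 4) → 2 H
  atom 13: C, bond orders sum to 3 (valence 4) → 1 H
  atom 14: C, bond orders sum to 1 (valence 4) → 3 H
  atom 15: C, bond orders sum to 3 (valence 4) → 1 H
  atom 16: O, bond orders sum to 1 (valence 2) → 1 H
  atom 17: C, bond orders sum to 2 (valence 4) → 2 H
  atom 18: C, bond orders sum to 2 (valence 4) → 2 H
  atom 19: C, bond orders sum to 2 (valence 4) → 2 H
  atom 20: C, bond orders sum to 1 (valence 4) → 3 H
Totals → C:17, H:33, Br:1, O:2.

C17H33BrO2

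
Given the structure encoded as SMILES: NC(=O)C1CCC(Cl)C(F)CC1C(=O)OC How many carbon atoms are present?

10

Count every carbon token in the SMILES (each C, including those in ring-closure positions and inside branches).
Carbon count: 10.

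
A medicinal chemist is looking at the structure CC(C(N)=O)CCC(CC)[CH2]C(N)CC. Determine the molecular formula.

C12H26N2O

Walk through each heavy atom and fill implicit hydrogens from standard valence (C 4, N 3, O 2, S 2, halogen 1):
  atom 1: C, bond orders sum to 1 (valence 4) → 3 H
  atom 2: C, bond orders sum to 3 (valence 4) → 1 H
  atom 3: C, bond orders sum to 4 (valence 4) → 0 H
  atom 4: N, bond orders sum to 1 (valence 3) → 2 H
  atom 5: O, bond orders sum to 2 (valence 2) → 0 H
  atom 6: C, bond orders sum to 2 (valence 4) → 2 H
  atom 7: C, bond orders sum to 2 (valence 4) → 2 H
  atom 8: C, bond orders sum to 3 (valence 4) → 1 H
  atom 9: C, bond orders sum to 2 (valence 4) → 2 H
  atom 10: C, bond orders sum to 1 (valence 4) → 3 H
  atom 11: C with explicit H count 2
  atom 12: C, bond orders sum to 3 (valence 4) → 1 H
  atom 13: N, bond orders sum to 1 (valence 3) → 2 H
  atom 14: C, bond orders sum to 2 (valence 4) → 2 H
  atom 15: C, bond orders sum to 1 (valence 4) → 3 H
Totals → C:12, H:26, N:2, O:1.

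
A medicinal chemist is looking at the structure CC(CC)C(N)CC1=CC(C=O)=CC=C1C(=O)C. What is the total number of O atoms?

Scan the SMILES for O atoms (remember two-letter symbols like Cl and Br are single atoms).
Oxygen count: 2.

2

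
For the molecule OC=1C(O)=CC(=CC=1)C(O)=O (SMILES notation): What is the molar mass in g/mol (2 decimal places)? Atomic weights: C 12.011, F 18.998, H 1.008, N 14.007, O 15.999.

154.12 g/mol

First, the molecular formula is C7H6O4 (counting implicit H from valence).
  C: 7 × 12.011 = 84.077
  H: 6 × 1.008 = 6.048
  O: 4 × 15.999 = 63.996
Sum: 7×12.011 + 6×1.008 + 4×15.999 = 154.121 → 154.12 g/mol.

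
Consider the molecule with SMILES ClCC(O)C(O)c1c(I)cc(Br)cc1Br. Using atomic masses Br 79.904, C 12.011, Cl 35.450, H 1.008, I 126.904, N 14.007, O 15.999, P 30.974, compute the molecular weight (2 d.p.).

First, the molecular formula is C9H8Br2ClIO2 (counting implicit H from valence).
  Br: 2 × 79.904 = 159.808
  C: 9 × 12.011 = 108.099
  Cl: 1 × 35.450 = 35.450
  H: 8 × 1.008 = 8.064
  I: 1 × 126.904 = 126.904
  O: 2 × 15.999 = 31.998
Sum: 2×79.904 + 9×12.011 + 1×35.450 + 8×1.008 + 1×126.904 + 2×15.999 = 470.323 → 470.32 g/mol.

470.32 g/mol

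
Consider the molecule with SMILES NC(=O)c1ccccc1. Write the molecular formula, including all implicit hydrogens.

C7H7NO

Walk through each heavy atom and fill implicit hydrogens from standard valence (C 4, N 3, O 2, S 2, halogen 1); for lowercase aromatic atoms, an aromatic c carries 1 H when it has two neighbours and 0 H with three, and aromatic n carries 0 H:
  atom 1: N, bond orders sum to 1 (valence 3) → 2 H
  atom 2: C, bond orders sum to 4 (valence 4) → 0 H
  atom 3: O, bond orders sum to 2 (valence 2) → 0 H
  atom 4: aromatic c, 3 neighbours → 0 H
  atom 5: aromatic c, 2 neighbours → 1 H
  atom 6: aromatic c, 2 neighbours → 1 H
  atom 7: aromatic c, 2 neighbours → 1 H
  atom 8: aromatic c, 2 neighbours → 1 H
  atom 9: aromatic c, 2 neighbours → 1 H
Totals → C:7, H:7, N:1, O:1.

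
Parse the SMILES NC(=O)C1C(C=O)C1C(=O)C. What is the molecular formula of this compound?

C7H9NO3

Walk through each heavy atom and fill implicit hydrogens from standard valence (C 4, N 3, O 2, S 2, halogen 1):
  atom 1: N, bond orders sum to 1 (valence 3) → 2 H
  atom 2: C, bond orders sum to 4 (valence 4) → 0 H
  atom 3: O, bond orders sum to 2 (valence 2) → 0 H
  atom 4: C, bond orders sum to 3 (valence 4) → 1 H
  atom 5: C, bond orders sum to 3 (valence 4) → 1 H
  atom 6: C, bond orders sum to 3 (valence 4) → 1 H
  atom 7: O, bond orders sum to 2 (valence 2) → 0 H
  atom 8: C, bond orders sum to 3 (valence 4) → 1 H
  atom 9: C, bond orders sum to 4 (valence 4) → 0 H
  atom 10: O, bond orders sum to 2 (valence 2) → 0 H
  atom 11: C, bond orders sum to 1 (valence 4) → 3 H
Totals → C:7, H:9, N:1, O:3.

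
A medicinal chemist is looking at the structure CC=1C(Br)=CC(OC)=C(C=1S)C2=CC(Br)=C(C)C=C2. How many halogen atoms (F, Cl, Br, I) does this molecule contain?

2

Halogen atoms appear at heavy-atom positions 4, 15 (2×Br).
Other groups present: 1 ether, 1 thiol.
Halogen count: 2.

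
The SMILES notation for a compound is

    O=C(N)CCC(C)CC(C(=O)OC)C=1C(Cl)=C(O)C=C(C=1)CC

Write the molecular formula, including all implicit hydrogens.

C17H24ClNO4

Walk through each heavy atom and fill implicit hydrogens from standard valence (C 4, N 3, O 2, S 2, halogen 1):
  atom 1: O, bond orders sum to 2 (valence 2) → 0 H
  atom 2: C, bond orders sum to 4 (valence 4) → 0 H
  atom 3: N, bond orders sum to 1 (valence 3) → 2 H
  atom 4: C, bond orders sum to 2 (valence 4) → 2 H
  atom 5: C, bond orders sum to 2 (valence 4) → 2 H
  atom 6: C, bond orders sum to 3 (valence 4) → 1 H
  atom 7: C, bond orders sum to 1 (valence 4) → 3 H
  atom 8: C, bond orders sum to 2 (valence 4) → 2 H
  atom 9: C, bond orders sum to 3 (valence 4) → 1 H
  atom 10: C, bond orders sum to 4 (valence 4) → 0 H
  atom 11: O, bond orders sum to 2 (valence 2) → 0 H
  atom 12: O, bond orders sum to 2 (valence 2) → 0 H
  atom 13: C, bond orders sum to 1 (valence 4) → 3 H
  atom 14: C, bond orders sum to 4 (valence 4) → 0 H
  atom 15: C, bond orders sum to 4 (valence 4) → 0 H
  atom 16: Cl (halogen, monovalent) → 0 H
  atom 17: C, bond orders sum to 4 (valence 4) → 0 H
  atom 18: O, bond orders sum to 1 (valence 2) → 1 H
  atom 19: C, bond orders sum to 3 (valence 4) → 1 H
  atom 20: C, bond orders sum to 4 (valence 4) → 0 H
  atom 21: C, bond orders sum to 3 (valence 4) → 1 H
  atom 22: C, bond orders sum to 2 (valence 4) → 2 H
  atom 23: C, bond orders sum to 1 (valence 4) → 3 H
Totals → C:17, H:24, Cl:1, N:1, O:4.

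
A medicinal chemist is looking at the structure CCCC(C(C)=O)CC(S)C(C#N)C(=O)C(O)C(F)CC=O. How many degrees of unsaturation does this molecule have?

Degree of unsaturation = (number of rings) + (number of π bonds).
Ring closures in the SMILES: 0.
π bonds: 3 double bonds (each 1 DoU), 1 triple bond (each 2 DoU) → 5 DoU from unsaturation.
Total DoU = 0 + 5 = 5.

5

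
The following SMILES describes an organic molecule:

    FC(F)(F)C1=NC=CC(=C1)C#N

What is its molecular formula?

Walk through each heavy atom and fill implicit hydrogens from standard valence (C 4, N 3, O 2, S 2, halogen 1):
  atom 1: F (halogen, monovalent) → 0 H
  atom 2: C, bond orders sum to 4 (valence 4) → 0 H
  atom 3: F (halogen, monovalent) → 0 H
  atom 4: F (halogen, monovalent) → 0 H
  atom 5: C, bond orders sum to 4 (valence 4) → 0 H
  atom 6: N, bond orders sum to 3 (valence 3) → 0 H
  atom 7: C, bond orders sum to 3 (valence 4) → 1 H
  atom 8: C, bond orders sum to 3 (valence 4) → 1 H
  atom 9: C, bond orders sum to 4 (valence 4) → 0 H
  atom 10: C, bond orders sum to 3 (valence 4) → 1 H
  atom 11: C, bond orders sum to 4 (valence 4) → 0 H
  atom 12: N, bond orders sum to 3 (valence 3) → 0 H
Totals → C:7, H:3, F:3, N:2.

C7H3F3N2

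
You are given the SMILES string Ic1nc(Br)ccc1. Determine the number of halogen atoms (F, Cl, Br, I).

2

Halogen atoms appear at heavy-atom positions 1, 5 (1×Br, 1×I).
Halogen count: 2.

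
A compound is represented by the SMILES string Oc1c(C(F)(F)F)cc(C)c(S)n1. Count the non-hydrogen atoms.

Every atom symbol written in the SMILES (organic subset) is one heavy atom; implicit H are not written.
Heavy atoms by element → C:7, F:3, N:1, O:1, S:1.
Total: 13.

13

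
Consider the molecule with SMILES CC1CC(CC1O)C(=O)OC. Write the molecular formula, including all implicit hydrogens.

Walk through each heavy atom and fill implicit hydrogens from standard valence (C 4, N 3, O 2, S 2, halogen 1):
  atom 1: C, bond orders sum to 1 (valence 4) → 3 H
  atom 2: C, bond orders sum to 3 (valence 4) → 1 H
  atom 3: C, bond orders sum to 2 (valence 4) → 2 H
  atom 4: C, bond orders sum to 3 (valence 4) → 1 H
  atom 5: C, bond orders sum to 2 (valence 4) → 2 H
  atom 6: C, bond orders sum to 3 (valence 4) → 1 H
  atom 7: O, bond orders sum to 1 (valence 2) → 1 H
  atom 8: C, bond orders sum to 4 (valence 4) → 0 H
  atom 9: O, bond orders sum to 2 (valence 2) → 0 H
  atom 10: O, bond orders sum to 2 (valence 2) → 0 H
  atom 11: C, bond orders sum to 1 (valence 4) → 3 H
Totals → C:8, H:14, O:3.
In Hill order: C8H14O3.

C8H14O3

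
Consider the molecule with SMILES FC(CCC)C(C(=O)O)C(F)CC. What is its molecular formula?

Walk through each heavy atom and fill implicit hydrogens from standard valence (C 4, N 3, O 2, S 2, halogen 1):
  atom 1: F (halogen, monovalent) → 0 H
  atom 2: C, bond orders sum to 3 (valence 4) → 1 H
  atom 3: C, bond orders sum to 2 (valence 4) → 2 H
  atom 4: C, bond orders sum to 2 (valence 4) → 2 H
  atom 5: C, bond orders sum to 1 (valence 4) → 3 H
  atom 6: C, bond orders sum to 3 (valence 4) → 1 H
  atom 7: C, bond orders sum to 4 (valence 4) → 0 H
  atom 8: O, bond orders sum to 2 (valence 2) → 0 H
  atom 9: O, bond orders sum to 1 (valence 2) → 1 H
  atom 10: C, bond orders sum to 3 (valence 4) → 1 H
  atom 11: F (halogen, monovalent) → 0 H
  atom 12: C, bond orders sum to 2 (valence 4) → 2 H
  atom 13: C, bond orders sum to 1 (valence 4) → 3 H
Totals → C:9, H:16, F:2, O:2.
In Hill order: C9H16F2O2.

C9H16F2O2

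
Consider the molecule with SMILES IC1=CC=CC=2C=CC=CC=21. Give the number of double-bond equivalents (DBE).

7

Degree of unsaturation = (number of rings) + (number of π bonds).
Ring closures in the SMILES: 2.
π bonds: 5 double bonds (each 1 DoU) → 5 DoU from unsaturation.
Total DoU = 2 + 5 = 7.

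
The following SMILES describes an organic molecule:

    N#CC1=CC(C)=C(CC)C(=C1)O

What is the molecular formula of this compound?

C10H11NO

Walk through each heavy atom and fill implicit hydrogens from standard valence (C 4, N 3, O 2, S 2, halogen 1):
  atom 1: N, bond orders sum to 3 (valence 3) → 0 H
  atom 2: C, bond orders sum to 4 (valence 4) → 0 H
  atom 3: C, bond orders sum to 4 (valence 4) → 0 H
  atom 4: C, bond orders sum to 3 (valence 4) → 1 H
  atom 5: C, bond orders sum to 4 (valence 4) → 0 H
  atom 6: C, bond orders sum to 1 (valence 4) → 3 H
  atom 7: C, bond orders sum to 4 (valence 4) → 0 H
  atom 8: C, bond orders sum to 2 (valence 4) → 2 H
  atom 9: C, bond orders sum to 1 (valence 4) → 3 H
  atom 10: C, bond orders sum to 4 (valence 4) → 0 H
  atom 11: C, bond orders sum to 3 (valence 4) → 1 H
  atom 12: O, bond orders sum to 1 (valence 2) → 1 H
Totals → C:10, H:11, N:1, O:1.
In Hill order: C10H11NO.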